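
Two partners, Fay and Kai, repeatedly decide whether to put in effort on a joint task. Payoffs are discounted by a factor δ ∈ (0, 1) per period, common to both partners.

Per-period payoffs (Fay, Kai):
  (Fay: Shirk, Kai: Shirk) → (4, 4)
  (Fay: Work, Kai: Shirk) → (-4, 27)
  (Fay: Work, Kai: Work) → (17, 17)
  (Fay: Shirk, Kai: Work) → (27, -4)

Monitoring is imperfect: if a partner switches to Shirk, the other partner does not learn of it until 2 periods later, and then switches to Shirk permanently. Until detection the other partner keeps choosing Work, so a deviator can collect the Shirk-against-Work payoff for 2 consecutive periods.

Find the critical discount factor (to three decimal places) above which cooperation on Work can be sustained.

The best deviation is to choose Shirk for all 2 undetected periods, earning 27 each, then 4 forever once detected.
Deviation value: 27(1−δ^2)/(1−δ) + 4δ^2/(1−δ); cooperation value: 17/(1−δ).
IC: 17 ≥ 27(1−δ^2) + 4δ^2 = 27 − 23δ^2.
So δ^2 ≥ 10/23, giving δ ≥ (10/23)^(1/2) ≈ 0.659.

0.659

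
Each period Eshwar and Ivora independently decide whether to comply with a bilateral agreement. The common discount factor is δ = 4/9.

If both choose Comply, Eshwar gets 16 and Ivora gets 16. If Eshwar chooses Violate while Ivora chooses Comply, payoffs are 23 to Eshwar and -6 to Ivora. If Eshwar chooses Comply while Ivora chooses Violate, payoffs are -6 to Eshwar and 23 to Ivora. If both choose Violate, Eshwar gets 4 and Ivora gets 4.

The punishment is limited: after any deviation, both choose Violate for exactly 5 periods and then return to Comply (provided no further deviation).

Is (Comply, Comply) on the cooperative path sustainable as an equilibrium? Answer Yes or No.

Yes

Comparing payoff streams over the 6 periods until play realigns: cooperate → 16(1+δ+…+δ^5); deviate → 23 + 4(δ+…+δ^5).
Cooperation is sustained iff (16−4)(δ+…+δ^5) ≥ 23−16.
δ+…+δ^5 = 4/9·(1−(4/9)^5)/(1−4/9) = 0.7861, and (23−16)/(16−4) = 0.5833.
0.7861 ≥ 0.5833, so cooperation is sustainable.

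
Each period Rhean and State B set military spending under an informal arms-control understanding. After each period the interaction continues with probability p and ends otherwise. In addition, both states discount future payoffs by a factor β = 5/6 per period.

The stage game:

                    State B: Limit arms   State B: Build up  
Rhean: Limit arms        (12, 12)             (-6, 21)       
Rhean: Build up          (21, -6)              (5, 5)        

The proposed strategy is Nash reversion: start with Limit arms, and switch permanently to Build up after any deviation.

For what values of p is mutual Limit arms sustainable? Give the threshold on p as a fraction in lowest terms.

27/40

Expected continuation weight on next period's payoff is β·p = 5/6·p, which plays the role of the discount factor.
Cooperation requires 5/6·p ≥ (21−12)/(21−5) = 9/16, hence p ≥ 27/40.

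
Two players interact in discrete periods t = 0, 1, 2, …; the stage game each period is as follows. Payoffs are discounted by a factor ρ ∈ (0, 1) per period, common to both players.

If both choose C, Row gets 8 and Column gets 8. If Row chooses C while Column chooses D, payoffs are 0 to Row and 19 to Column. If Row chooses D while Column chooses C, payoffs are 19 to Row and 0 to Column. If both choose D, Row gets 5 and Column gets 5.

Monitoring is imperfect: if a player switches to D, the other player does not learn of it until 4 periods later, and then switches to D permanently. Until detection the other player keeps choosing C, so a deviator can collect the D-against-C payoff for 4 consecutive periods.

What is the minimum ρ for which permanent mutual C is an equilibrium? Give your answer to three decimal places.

Deviating for the 4 undetected periods gains 19−8 = 11 per period over cooperation, then loses 8−5 = 3 per period forever once punishment starts.
Gain: 11(1 + ρ + … + ρ^3); loss: 3·ρ^4/(1−ρ).
No profitable deviation ⇔ 11(1−ρ^4) ≤ 3·ρ^4, i.e. ρ^4 ≥ 11/(11+3) = 11/14.
Hence ρ ≥ (11/14)^(1/4) ≈ 0.941.

0.941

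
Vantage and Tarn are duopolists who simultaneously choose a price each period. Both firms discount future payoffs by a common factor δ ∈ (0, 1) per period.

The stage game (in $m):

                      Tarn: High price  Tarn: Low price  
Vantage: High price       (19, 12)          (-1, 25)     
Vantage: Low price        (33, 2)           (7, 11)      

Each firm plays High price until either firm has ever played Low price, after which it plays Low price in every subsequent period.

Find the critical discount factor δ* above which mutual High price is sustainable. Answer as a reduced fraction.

Vantage: cooperation gives 19 each period; deviation gives 33 once then 7 forever.
  19/(1−δ) ≥ 33 + 7δ/(1−δ) ⇒ δ ≥ 14/26 = 7/13.
Tarn: cooperation gives 12 each period; deviation gives 25 once then 11 forever.
  δ ≥ 13/14.
Both must hold, so the binding constraint is Tarn's: δ ≥ 13/14.

13/14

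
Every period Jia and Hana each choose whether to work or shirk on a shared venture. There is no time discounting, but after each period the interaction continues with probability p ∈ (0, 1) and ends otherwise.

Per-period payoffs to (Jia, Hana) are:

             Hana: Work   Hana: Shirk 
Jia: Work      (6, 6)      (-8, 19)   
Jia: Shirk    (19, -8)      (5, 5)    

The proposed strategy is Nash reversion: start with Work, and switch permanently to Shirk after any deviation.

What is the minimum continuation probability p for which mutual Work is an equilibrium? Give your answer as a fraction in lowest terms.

Expected cooperation value is 6 + p·6 + p²·6 + … = 6/(1−p); deviation gives 19 + p·5/(1−p).
6 ≥ 19(1−p) + 5p ⇒ 14p ≥ 13 ⇒ p ≥ 13/14.

13/14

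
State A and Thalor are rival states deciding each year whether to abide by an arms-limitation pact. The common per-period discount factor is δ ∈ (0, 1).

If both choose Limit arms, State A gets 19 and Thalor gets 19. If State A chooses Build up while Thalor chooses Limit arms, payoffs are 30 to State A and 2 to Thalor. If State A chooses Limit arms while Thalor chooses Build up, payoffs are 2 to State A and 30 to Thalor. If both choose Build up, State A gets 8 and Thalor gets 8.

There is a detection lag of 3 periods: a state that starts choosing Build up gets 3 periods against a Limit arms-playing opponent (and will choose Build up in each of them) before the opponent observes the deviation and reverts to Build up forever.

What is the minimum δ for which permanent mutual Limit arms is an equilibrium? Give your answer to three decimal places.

0.794

Deviating for the 3 undetected periods gains 30−19 = 11 per period over cooperation, then loses 19−8 = 11 per period forever once punishment starts.
Gain: 11(1 + δ + … + δ^2); loss: 11·δ^3/(1−δ).
No profitable deviation ⇔ 11(1−δ^3) ≤ 11·δ^3, i.e. δ^3 ≥ 11/(11+11) = 1/2.
Hence δ ≥ (1/2)^(1/3) ≈ 0.794.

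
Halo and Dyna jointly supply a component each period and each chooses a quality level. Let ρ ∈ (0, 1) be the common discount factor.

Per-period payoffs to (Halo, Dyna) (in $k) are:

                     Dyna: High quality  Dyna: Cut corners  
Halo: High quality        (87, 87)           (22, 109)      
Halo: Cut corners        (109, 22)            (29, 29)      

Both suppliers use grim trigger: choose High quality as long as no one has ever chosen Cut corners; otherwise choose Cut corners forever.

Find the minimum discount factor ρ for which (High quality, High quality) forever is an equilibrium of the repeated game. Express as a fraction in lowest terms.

11/40

Under grim trigger the critical discount factor is (T−C)/(T−P) with T = 109, C = 87, P = 29.
ρ* = (109−87)/(109−29) = 22/80 = 11/40.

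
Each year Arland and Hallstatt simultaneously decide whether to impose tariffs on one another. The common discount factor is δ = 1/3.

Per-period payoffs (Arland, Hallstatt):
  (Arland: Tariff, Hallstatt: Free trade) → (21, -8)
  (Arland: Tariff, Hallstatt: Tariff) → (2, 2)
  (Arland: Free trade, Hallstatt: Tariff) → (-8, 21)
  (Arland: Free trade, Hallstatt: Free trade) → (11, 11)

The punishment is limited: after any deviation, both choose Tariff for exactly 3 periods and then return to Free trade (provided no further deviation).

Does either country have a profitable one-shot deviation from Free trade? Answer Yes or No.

Yes

A one-shot deviation gives 21 now, then 2 for 3 periods, then back to 11.
Gain from deviating: (21−11) today; loss: (11−2) in each of the next 3 periods.
No-deviation condition: (11−2)(δ+…+δ^3) ≥ 21−11, i.e. δ+…+δ^3 ≥ 10/9.
At δ = 1/3: δ+…+δ^3 = 0.4815 < 1.1111.
So cooperation is not sustainable.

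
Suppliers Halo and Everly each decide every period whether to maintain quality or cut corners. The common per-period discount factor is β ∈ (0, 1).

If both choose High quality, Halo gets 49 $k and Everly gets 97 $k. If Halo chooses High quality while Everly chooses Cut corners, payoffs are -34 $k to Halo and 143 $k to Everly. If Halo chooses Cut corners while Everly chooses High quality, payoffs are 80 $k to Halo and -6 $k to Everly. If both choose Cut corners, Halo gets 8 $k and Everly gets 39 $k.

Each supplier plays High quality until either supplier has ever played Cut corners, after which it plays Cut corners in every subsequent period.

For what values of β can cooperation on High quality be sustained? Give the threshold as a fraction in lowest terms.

For Halo: deviation gain 80−49 = 31, per-period punishment loss 49−8 = 41. IC gives β ≥ 31/72.
For Everly: gain 46, loss 58 per period, so β ≥ 46/104 = 23/52.
The tighter constraint is Everly's, so cooperation needs β ≥ 23/52.

23/52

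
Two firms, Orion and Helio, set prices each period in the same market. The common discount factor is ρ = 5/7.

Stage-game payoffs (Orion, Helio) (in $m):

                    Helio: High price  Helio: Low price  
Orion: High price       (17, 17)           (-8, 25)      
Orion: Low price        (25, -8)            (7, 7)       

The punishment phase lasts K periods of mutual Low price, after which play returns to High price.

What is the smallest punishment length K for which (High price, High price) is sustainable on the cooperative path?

2

IC: ρ(1−ρ^K)/(1−ρ) ≥ (25−17)/(17−7) = 4/5.
With ρ = 5/7: need 1 − ρ^K ≥ 4/5·(1−5/7)/(5/7), i.e. ρ^K ≤ 0.6800.
Since (5/7)^1 = 0.7143 and (5/7)^2 = 0.5102, the smallest such K is 2.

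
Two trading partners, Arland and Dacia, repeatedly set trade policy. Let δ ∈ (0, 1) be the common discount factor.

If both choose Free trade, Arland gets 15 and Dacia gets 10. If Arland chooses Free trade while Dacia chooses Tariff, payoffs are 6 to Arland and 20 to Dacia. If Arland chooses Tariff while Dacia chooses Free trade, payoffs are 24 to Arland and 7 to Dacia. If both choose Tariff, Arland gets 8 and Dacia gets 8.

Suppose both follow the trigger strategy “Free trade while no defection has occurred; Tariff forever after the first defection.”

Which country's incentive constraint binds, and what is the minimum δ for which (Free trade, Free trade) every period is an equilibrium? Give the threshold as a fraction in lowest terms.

Dacia; δ ≥ 5/6

For Arland: deviation gain 24−15 = 9, per-period punishment loss 15−8 = 7. IC gives δ ≥ 9/16.
For Dacia: gain 10, loss 2 per period, so δ ≥ 10/12 = 5/6.
The tighter constraint is Dacia's, so cooperation needs δ ≥ 5/6.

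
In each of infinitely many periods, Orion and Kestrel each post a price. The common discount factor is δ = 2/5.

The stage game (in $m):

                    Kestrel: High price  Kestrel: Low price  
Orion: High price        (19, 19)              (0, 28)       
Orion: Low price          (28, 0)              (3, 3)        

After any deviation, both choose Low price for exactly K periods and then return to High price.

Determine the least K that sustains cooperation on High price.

3

IC: δ(1−δ^K)/(1−δ) ≥ (28−19)/(19−3) = 9/16.
With δ = 2/5: need 1 − δ^K ≥ 9/16·(1−2/5)/(2/5), i.e. δ^K ≤ 0.1563.
Since (2/5)^2 = 0.1600 and (2/5)^3 = 0.0640, the smallest such K is 3.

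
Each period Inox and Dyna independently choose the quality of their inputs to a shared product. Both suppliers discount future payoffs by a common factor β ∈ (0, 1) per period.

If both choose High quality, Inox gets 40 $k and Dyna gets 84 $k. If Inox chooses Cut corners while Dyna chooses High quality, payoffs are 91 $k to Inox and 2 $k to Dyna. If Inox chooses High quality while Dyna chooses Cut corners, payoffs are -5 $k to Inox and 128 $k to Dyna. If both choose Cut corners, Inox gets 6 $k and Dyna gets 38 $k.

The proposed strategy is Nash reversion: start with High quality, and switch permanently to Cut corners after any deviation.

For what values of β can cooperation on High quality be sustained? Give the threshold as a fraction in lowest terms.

3/5

For Inox: deviation gain 91−40 = 51, per-period punishment loss 40−6 = 34. IC gives β ≥ 51/85 = 3/5.
For Dyna: gain 44, loss 46 per period, so β ≥ 44/90 = 22/45.
The tighter constraint is Inox's, so cooperation needs β ≥ 3/5.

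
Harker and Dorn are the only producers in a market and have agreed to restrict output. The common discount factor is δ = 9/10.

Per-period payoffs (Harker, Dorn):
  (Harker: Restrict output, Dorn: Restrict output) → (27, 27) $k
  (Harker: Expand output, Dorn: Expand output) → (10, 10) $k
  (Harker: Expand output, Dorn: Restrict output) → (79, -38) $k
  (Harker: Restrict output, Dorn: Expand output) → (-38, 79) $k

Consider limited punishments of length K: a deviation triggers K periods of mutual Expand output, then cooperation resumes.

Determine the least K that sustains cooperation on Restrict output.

No profitable deviation requires (27−10)(δ+…+δ^K) ≥ 79−27, i.e. δ+…+δ^K ≥ 52/17 ≈ 3.0588.
With δ = 9/10, the partial sums are K=1: 0.9000, K=2: 1.7100, K=3: 2.4390, K=4: 3.0951.
K = 4 is the first length at which the sum reaches 3.0588.

4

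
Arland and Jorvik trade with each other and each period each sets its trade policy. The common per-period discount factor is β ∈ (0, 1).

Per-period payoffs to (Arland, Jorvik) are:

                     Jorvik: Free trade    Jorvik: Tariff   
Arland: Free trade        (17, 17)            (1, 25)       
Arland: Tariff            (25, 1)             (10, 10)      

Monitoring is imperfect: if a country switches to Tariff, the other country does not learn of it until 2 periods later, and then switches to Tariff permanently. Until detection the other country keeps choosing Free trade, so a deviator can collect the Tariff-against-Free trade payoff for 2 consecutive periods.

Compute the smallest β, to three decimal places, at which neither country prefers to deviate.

The best deviation is to choose Tariff for all 2 undetected periods, earning 25 each, then 10 forever once detected.
Deviation value: 25(1−β^2)/(1−β) + 10β^2/(1−β); cooperation value: 17/(1−β).
IC: 17 ≥ 25(1−β^2) + 10β^2 = 25 − 15β^2.
So β^2 ≥ 8/15, giving β ≥ (8/15)^(1/2) ≈ 0.730.

0.730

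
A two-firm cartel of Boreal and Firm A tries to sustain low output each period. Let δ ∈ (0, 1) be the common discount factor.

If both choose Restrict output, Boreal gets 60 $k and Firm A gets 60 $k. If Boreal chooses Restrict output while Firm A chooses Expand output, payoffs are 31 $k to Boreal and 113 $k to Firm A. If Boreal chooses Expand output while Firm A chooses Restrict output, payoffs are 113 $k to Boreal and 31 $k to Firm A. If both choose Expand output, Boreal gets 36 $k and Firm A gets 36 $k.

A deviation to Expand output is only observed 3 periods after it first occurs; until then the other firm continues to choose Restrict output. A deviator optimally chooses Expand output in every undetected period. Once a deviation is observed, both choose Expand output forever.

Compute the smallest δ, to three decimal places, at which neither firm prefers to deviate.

Deviating for the 3 undetected periods gains 113−60 = 53 per period over cooperation, then loses 60−36 = 24 per period forever once punishment starts.
Gain: 53(1 + δ + … + δ^2); loss: 24·δ^3/(1−δ).
No profitable deviation ⇔ 53(1−δ^3) ≤ 24·δ^3, i.e. δ^3 ≥ 53/(53+24) = 53/77.
Hence δ ≥ (53/77)^(1/3) ≈ 0.883.

0.883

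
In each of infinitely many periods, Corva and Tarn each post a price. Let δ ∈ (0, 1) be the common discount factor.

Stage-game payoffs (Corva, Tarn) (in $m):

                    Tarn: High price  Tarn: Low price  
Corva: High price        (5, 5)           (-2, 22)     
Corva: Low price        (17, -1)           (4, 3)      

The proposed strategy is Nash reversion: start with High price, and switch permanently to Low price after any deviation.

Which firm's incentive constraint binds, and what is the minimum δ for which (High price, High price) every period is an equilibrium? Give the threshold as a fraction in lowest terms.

Corva; δ ≥ 12/13

For Corva: deviation gain 17−5 = 12, per-period punishment loss 5−4 = 1. IC gives δ ≥ 12/13.
For Tarn: gain 17, loss 2 per period, so δ ≥ 17/19.
The tighter constraint is Corva's, so cooperation needs δ ≥ 12/13.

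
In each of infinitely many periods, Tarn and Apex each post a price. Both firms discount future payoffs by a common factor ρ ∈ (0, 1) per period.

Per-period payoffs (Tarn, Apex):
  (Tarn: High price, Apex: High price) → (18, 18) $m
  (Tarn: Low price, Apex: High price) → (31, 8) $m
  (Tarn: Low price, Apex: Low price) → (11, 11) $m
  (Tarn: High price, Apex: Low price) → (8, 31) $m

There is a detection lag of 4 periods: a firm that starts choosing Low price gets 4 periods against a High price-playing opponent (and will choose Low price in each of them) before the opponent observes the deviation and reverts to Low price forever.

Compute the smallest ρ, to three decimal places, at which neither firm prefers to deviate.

0.898

A deviator earns 31 for 4 periods, then 11 forever; cooperating earns 18 forever. Multiplying the IC by (1−ρ):
18 ≥ 31(1−ρ^4) + 11ρ^4, so 20·ρ^4 ≥ 13 and ρ^4 ≥ 13/20.
ρ ≥ (13/20)^(1/4) ≈ 0.898.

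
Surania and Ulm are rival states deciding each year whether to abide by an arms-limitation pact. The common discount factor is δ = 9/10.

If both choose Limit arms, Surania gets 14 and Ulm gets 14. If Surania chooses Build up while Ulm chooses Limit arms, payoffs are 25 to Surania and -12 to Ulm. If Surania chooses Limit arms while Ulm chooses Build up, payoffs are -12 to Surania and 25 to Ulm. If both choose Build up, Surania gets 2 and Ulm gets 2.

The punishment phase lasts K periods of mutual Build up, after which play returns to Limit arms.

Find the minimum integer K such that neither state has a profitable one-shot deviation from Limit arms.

2

IC: δ(1−δ^K)/(1−δ) ≥ (25−14)/(14−2) = 11/12.
With δ = 9/10: need 1 − δ^K ≥ 11/12·(1−9/10)/(9/10), i.e. δ^K ≤ 0.8981.
Since (9/10)^1 = 0.9000 and (9/10)^2 = 0.8100, the smallest such K is 2.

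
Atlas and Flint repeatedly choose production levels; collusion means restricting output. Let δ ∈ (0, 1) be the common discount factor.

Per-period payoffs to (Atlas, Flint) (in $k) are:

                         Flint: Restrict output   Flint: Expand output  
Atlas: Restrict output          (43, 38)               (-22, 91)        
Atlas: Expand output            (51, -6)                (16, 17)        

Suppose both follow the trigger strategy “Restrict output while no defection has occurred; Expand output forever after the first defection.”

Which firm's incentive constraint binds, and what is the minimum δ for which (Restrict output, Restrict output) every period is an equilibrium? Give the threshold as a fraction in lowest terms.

For Atlas: deviation gain 51−43 = 8, per-period punishment loss 43−16 = 27. IC gives δ ≥ 8/35.
For Flint: gain 53, loss 21 per period, so δ ≥ 53/74.
The tighter constraint is Flint's, so cooperation needs δ ≥ 53/74.

Flint; δ ≥ 53/74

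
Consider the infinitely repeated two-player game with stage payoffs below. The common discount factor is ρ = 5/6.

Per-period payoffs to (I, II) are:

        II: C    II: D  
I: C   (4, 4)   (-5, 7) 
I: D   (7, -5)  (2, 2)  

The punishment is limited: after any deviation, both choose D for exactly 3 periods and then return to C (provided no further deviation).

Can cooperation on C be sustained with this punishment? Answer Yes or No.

Yes

A one-shot deviation gives 7 now, then 2 for 3 periods, then back to 4.
Gain from deviating: (7−4) today; loss: (4−2) in each of the next 3 periods.
No-deviation condition: (4−2)(ρ+…+ρ^3) ≥ 7−4, i.e. ρ+…+ρ^3 ≥ 3/2.
At ρ = 5/6: ρ+…+ρ^3 = 2.1065 ≥ 1.5000.
So cooperation is sustainable.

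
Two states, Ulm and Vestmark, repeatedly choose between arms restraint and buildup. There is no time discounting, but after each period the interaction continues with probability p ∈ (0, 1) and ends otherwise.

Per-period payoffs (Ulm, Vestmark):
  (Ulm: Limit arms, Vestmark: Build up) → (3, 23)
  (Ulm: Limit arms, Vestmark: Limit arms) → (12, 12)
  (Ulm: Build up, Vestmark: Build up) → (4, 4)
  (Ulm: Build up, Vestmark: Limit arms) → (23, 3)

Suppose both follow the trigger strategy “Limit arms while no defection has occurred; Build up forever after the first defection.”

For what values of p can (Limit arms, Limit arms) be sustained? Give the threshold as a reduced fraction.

11/19

With no time discounting, the continuation probability p plays the role of the discount factor.
Grim-trigger IC: 12/(1−p) ≥ 23 + 4p/(1−p) ⇒ p ≥ (23−12)/(23−4) = 11/19.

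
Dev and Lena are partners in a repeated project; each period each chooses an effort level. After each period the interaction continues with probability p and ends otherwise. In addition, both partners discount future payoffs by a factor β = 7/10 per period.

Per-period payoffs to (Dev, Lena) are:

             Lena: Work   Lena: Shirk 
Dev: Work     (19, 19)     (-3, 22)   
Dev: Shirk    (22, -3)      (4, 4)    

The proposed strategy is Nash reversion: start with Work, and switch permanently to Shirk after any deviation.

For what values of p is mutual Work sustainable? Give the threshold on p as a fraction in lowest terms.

5/21

Expected continuation weight on next period's payoff is β·p = 7/10·p, which plays the role of the discount factor.
Cooperation requires 7/10·p ≥ (22−19)/(22−4) = 1/6, hence p ≥ 5/21.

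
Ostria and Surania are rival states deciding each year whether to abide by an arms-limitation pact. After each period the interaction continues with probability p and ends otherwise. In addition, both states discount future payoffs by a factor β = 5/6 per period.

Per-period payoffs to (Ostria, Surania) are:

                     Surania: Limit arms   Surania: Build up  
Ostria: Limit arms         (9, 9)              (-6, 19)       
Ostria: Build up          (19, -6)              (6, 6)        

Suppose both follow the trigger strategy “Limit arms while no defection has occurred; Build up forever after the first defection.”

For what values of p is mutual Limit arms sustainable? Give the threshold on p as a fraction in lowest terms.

Expected continuation weight on next period's payoff is β·p = 5/6·p, which plays the role of the discount factor.
Cooperation requires 5/6·p ≥ (19−9)/(19−6) = 10/13, hence p ≥ 12/13.

12/13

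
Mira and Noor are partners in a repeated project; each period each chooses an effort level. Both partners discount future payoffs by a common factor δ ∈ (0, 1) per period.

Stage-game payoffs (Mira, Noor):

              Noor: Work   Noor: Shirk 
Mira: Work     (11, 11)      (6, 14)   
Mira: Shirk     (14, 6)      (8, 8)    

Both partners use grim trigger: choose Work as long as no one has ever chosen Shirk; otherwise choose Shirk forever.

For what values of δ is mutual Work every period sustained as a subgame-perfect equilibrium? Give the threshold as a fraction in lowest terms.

1/2

11/(1−δ) ≥ 14 + 8δ/(1−δ)
11 ≥ 14 − 6δ
δ ≥ 3/6 = 1/2.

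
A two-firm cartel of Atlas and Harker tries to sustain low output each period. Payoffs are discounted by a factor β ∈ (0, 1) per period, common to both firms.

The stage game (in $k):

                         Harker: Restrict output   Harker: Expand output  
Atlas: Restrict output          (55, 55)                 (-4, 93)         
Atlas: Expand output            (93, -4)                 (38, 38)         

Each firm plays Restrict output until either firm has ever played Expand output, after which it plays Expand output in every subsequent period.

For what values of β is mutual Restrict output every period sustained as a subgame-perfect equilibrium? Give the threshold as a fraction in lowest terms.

55/(1−β) ≥ 93 + 38β/(1−β)
55 ≥ 93 − 55β
β ≥ 38/55.

38/55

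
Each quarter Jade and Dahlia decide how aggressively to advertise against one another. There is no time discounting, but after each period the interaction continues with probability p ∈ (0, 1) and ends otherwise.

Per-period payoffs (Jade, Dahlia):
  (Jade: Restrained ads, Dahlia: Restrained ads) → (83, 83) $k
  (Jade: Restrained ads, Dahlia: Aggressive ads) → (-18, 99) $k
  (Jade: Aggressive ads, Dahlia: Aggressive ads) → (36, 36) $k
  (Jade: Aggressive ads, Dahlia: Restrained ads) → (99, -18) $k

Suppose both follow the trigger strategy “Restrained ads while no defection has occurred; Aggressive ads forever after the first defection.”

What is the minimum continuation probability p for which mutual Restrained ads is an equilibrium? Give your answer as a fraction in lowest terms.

With no time discounting, the continuation probability p plays the role of the discount factor.
Grim-trigger IC: 83/(1−p) ≥ 99 + 36p/(1−p) ⇒ p ≥ (99−83)/(99−36) = 16/63.

16/63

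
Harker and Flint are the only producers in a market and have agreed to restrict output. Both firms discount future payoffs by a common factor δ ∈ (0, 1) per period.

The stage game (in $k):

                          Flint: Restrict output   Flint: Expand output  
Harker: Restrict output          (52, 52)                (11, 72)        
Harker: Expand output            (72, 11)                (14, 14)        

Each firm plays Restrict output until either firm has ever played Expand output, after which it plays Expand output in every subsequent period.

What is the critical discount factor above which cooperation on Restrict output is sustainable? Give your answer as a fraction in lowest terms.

10/29

One-period gain from deviating is 72 − 52 = 20. The loss is 52 − 14 = 38 in every subsequent period, with present value 38·δ/(1−δ).
Deviation is unprofitable when 38·δ/(1−δ) ≥ 20, i.e. δ/(1−δ) ≥ 10/19.
Equivalently δ ≥ 20/(20+38) = 10/29.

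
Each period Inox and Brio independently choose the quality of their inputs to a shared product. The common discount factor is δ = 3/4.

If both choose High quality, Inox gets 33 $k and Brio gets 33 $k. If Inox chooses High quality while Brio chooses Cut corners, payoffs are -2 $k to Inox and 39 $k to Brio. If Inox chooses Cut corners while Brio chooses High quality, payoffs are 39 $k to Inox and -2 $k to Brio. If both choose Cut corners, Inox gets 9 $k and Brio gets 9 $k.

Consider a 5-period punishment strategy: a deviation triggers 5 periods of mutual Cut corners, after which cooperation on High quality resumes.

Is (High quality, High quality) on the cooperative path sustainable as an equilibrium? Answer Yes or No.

Yes

Comparing payoff streams over the 6 periods until play realigns: cooperate → 33(1+δ+…+δ^5); deviate → 39 + 9(δ+…+δ^5).
Cooperation is sustained iff (33−9)(δ+…+δ^5) ≥ 39−33.
δ+…+δ^5 = 3/4·(1−(3/4)^5)/(1−3/4) = 2.2881, and (39−33)/(33−9) = 0.2500.
2.2881 ≥ 0.2500, so cooperation is sustainable.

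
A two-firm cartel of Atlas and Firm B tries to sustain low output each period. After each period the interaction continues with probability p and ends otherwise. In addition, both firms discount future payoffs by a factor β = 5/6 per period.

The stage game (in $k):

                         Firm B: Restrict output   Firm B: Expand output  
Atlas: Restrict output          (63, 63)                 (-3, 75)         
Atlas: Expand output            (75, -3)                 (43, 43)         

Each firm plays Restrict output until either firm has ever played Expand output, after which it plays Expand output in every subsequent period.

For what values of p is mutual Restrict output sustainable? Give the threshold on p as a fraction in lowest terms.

9/20

With continuation probability p and discount β, the effective per-period discount factor is βp.
Grim-trigger IC: βp ≥ (75−63)/(75−43) = 3/8.
So p ≥ (3/8)/(5/6) = 9/20.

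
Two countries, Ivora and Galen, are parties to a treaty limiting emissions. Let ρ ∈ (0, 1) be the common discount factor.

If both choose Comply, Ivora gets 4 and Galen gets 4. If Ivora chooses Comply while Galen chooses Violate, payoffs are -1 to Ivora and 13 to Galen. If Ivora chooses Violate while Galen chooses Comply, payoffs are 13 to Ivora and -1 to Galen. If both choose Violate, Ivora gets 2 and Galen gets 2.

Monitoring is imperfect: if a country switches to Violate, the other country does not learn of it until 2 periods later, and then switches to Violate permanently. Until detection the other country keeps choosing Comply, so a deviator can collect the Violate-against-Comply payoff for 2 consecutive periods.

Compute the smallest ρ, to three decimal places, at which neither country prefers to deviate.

The best deviation is to choose Violate for all 2 undetected periods, earning 13 each, then 2 forever once detected.
Deviation value: 13(1−ρ^2)/(1−ρ) + 2ρ^2/(1−ρ); cooperation value: 4/(1−ρ).
IC: 4 ≥ 13(1−ρ^2) + 2ρ^2 = 13 − 11ρ^2.
So ρ^2 ≥ 9/11, giving ρ ≥ (9/11)^(1/2) ≈ 0.905.

0.905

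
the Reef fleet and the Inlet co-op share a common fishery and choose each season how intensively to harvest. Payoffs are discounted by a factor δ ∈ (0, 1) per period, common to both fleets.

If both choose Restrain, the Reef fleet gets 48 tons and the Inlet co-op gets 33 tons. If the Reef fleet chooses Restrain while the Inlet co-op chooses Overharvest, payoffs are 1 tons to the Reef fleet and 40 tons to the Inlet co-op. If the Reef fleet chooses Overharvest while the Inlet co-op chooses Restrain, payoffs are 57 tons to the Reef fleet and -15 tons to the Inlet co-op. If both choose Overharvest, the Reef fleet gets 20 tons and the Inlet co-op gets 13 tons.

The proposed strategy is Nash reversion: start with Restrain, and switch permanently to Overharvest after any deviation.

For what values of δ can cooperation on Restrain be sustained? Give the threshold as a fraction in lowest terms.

For the Reef fleet: deviation gain 57−48 = 9, per-period punishment loss 48−20 = 28. IC gives δ ≥ 9/37.
For the Inlet co-op: gain 7, loss 20 per period, so δ ≥ 7/27.
The tighter constraint is the Inlet co-op's, so cooperation needs δ ≥ 7/27.

7/27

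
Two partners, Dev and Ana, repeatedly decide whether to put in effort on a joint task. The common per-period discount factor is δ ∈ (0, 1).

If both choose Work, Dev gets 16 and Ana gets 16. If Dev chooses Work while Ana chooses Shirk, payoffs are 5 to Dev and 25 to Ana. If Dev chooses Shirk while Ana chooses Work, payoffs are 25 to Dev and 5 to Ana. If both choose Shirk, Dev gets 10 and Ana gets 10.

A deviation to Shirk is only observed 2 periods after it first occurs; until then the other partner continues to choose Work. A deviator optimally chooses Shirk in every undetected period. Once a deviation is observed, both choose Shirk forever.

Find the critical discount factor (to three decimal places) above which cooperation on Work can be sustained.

Deviating for the 2 undetected periods gains 25−16 = 9 per period over cooperation, then loses 16−10 = 6 per period forever once punishment starts.
Gain: 9(1 + δ + … + δ^1); loss: 6·δ^2/(1−δ).
No profitable deviation ⇔ 9(1−δ^2) ≤ 6·δ^2, i.e. δ^2 ≥ 9/(9+6) = 3/5.
Hence δ ≥ (3/5)^(1/2) ≈ 0.775.

0.775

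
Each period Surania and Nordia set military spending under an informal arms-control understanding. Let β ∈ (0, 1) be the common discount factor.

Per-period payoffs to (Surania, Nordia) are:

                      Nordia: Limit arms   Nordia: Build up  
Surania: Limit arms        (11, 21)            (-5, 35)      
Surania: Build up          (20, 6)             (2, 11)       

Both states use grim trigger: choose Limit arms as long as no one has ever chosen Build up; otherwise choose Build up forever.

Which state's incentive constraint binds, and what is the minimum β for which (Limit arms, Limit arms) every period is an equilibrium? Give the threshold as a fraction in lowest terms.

Surania's threshold: (20−11)/(20−2) = 1/2.
Nordia's threshold: (35−21)/(35−11) = 7/12.
1/2 < 7/12, so Nordia binds and β* = 7/12.

Nordia; β ≥ 7/12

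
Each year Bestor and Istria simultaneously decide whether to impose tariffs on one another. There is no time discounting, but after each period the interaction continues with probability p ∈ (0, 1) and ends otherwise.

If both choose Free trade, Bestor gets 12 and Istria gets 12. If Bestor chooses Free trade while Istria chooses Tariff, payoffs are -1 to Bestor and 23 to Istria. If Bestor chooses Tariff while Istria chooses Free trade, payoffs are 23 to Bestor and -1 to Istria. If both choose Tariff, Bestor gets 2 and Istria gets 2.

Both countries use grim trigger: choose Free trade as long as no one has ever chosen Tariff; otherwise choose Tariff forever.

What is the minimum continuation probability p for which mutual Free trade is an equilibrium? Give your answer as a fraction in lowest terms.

11/21

With no time discounting, the continuation probability p plays the role of the discount factor.
Grim-trigger IC: 12/(1−p) ≥ 23 + 2p/(1−p) ⇒ p ≥ (23−12)/(23−2) = 11/21.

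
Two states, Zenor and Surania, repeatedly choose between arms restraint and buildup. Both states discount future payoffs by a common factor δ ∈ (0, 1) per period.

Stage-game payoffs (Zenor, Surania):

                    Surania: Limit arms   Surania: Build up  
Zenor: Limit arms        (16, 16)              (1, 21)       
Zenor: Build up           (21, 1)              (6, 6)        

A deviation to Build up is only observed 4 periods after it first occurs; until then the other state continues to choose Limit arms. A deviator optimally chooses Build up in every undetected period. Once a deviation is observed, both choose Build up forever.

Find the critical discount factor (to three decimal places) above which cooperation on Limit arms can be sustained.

0.760

The best deviation is to choose Build up for all 4 undetected periods, earning 21 each, then 6 forever once detected.
Deviation value: 21(1−δ^4)/(1−δ) + 6δ^4/(1−δ); cooperation value: 16/(1−δ).
IC: 16 ≥ 21(1−δ^4) + 6δ^4 = 21 − 15δ^4.
So δ^4 ≥ 5/15 = 1/3, giving δ ≥ (1/3)^(1/4) ≈ 0.760.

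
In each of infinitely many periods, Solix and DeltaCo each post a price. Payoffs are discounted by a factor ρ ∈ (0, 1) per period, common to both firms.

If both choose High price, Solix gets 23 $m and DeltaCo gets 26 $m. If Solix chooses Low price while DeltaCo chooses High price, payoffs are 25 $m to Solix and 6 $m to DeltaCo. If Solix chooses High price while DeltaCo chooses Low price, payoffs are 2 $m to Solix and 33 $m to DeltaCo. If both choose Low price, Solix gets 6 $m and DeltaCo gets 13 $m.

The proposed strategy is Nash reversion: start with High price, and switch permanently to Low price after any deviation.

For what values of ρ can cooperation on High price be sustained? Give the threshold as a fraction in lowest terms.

Solix: cooperation gives 23 each period; deviation gives 25 once then 6 forever.
  23/(1−ρ) ≥ 25 + 6ρ/(1−ρ) ⇒ ρ ≥ 2/19.
DeltaCo: cooperation gives 26 each period; deviation gives 33 once then 13 forever.
  ρ ≥ 7/20.
Both must hold, so the binding constraint is DeltaCo's: ρ ≥ 7/20.

7/20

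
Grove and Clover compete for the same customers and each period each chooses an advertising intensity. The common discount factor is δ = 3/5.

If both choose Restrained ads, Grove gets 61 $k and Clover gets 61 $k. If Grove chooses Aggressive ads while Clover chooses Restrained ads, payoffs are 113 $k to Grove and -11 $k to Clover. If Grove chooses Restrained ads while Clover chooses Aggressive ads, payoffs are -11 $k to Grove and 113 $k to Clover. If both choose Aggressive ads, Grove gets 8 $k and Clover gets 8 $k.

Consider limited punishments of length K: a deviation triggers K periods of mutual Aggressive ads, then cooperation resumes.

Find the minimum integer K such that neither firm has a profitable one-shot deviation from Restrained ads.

3

No profitable deviation requires (61−8)(δ+…+δ^K) ≥ 113−61, i.e. δ+…+δ^K ≥ 52/53 ≈ 0.9811.
With δ = 3/5, the partial sums are K=1: 0.6000, K=2: 0.9600, K=3: 1.1760.
K = 3 is the first length at which the sum reaches 0.9811.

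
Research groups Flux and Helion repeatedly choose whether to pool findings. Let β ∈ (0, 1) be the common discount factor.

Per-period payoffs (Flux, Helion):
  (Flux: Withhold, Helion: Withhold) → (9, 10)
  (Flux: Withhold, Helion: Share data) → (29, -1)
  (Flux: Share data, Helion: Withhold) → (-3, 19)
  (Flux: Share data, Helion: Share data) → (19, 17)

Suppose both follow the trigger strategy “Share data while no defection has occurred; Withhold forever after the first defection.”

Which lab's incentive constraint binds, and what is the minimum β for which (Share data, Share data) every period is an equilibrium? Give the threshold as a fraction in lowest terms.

Flux; β ≥ 1/2

Flux: cooperation gives 19 each period; deviation gives 29 once then 9 forever.
  19/(1−β) ≥ 29 + 9β/(1−β) ⇒ β ≥ 10/20 = 1/2.
Helion: cooperation gives 17 each period; deviation gives 19 once then 10 forever.
  β ≥ 2/9.
Both must hold, so the binding constraint is Flux's: β ≥ 1/2.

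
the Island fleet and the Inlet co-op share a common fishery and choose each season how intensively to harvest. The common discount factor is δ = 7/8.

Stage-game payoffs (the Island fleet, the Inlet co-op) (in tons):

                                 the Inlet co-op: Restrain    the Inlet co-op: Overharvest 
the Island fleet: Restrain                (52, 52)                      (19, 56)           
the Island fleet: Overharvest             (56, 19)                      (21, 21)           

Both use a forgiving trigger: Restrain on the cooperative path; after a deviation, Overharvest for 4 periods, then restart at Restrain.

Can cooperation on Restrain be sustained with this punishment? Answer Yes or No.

Comparing payoff streams over the 5 periods until play realigns: cooperate → 52(1+δ+…+δ^4); deviate → 56 + 21(δ+…+δ^4).
Cooperation is sustained iff (52−21)(δ+…+δ^4) ≥ 56−52.
δ+…+δ^4 = 7/8·(1−(7/8)^4)/(1−7/8) = 2.8967, and (56−52)/(52−21) = 0.1290.
2.8967 ≥ 0.1290, so cooperation is sustainable.

Yes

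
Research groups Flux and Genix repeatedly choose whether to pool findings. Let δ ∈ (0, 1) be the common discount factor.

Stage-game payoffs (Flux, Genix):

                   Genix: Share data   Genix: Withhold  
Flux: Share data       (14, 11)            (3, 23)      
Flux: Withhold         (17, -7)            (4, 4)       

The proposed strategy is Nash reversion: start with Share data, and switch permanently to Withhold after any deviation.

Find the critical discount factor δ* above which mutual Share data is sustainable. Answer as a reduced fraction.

Flux's threshold: (17−14)/(17−4) = 3/13.
Genix's threshold: (23−11)/(23−4) = 12/19.
3/13 < 12/19, so Genix binds and δ* = 12/19.

12/19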